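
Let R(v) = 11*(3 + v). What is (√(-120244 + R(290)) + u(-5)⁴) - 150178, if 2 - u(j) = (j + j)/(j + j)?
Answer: -150177 + I*√117021 ≈ -1.5018e+5 + 342.08*I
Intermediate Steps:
R(v) = 33 + 11*v
u(j) = 1 (u(j) = 2 - (j + j)/(j + j) = 2 - 2*j/(2*j) = 2 - 2*j*1/(2*j) = 2 - 1*1 = 2 - 1 = 1)
(√(-120244 + R(290)) + u(-5)⁴) - 150178 = (√(-120244 + (33 + 11*290)) + 1⁴) - 150178 = (√(-120244 + (33 + 3190)) + 1) - 150178 = (√(-120244 + 3223) + 1) - 150178 = (√(-117021) + 1) - 150178 = (I*√117021 + 1) - 150178 = (1 + I*√117021) - 150178 = -150177 + I*√117021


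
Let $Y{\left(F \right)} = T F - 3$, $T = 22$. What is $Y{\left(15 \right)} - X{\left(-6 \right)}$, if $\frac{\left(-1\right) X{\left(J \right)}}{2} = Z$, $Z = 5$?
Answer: $337$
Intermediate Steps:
$X{\left(J \right)} = -10$ ($X{\left(J \right)} = \left(-2\right) 5 = -10$)
$Y{\left(F \right)} = -3 + 22 F$ ($Y{\left(F \right)} = 22 F - 3 = -3 + 22 F$)
$Y{\left(15 \right)} - X{\left(-6 \right)} = \left(-3 + 22 \cdot 15\right) - -10 = \left(-3 + 330\right) + 10 = 327 + 10 = 337$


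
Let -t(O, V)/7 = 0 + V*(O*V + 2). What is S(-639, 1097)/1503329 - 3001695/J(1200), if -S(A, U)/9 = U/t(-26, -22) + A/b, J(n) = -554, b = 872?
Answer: 43479016189852433115/8024591089369624 ≈ 5418.2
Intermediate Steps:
t(O, V) = -7*V*(2 + O*V) (t(O, V) = -7*(0 + V*(O*V + 2)) = -7*(0 + V*(2 + O*V)) = -7*V*(2 + O*V))
S(A, U) = -9*A/872 - 9*U/88396 (S(A, U) = -9*(U/((-7*(-22)*(2 - 26*(-22)))) + A/872) = -9*(U/((-7*(-22)*(2 + 572))) + A*(1/872)) = -9*(U/((-7*(-22)*574)) + A/872) = -9*(U/88396 + A/872) = -9*(A/872 + U/88396) = -9*A/872 - 9*U/88396)
S(-639, 1097)/1503329 - 3001695/J(1200) = (-9/872*(-639) - 9/88396*1097)/1503329 - 3001695/(-554) = (5751/872 - 9873/88396)*(1/1503329) - 3001695*(-1/554) = (124939035/19270328)*(1/1503329) + 3001695/554 = 124939035/28969642921912 + 3001695/554 = 43479016189852433115/8024591089369624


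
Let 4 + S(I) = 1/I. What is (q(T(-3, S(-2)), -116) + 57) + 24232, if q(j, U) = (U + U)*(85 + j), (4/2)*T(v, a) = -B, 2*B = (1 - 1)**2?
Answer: 4569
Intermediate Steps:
S(I) = -4 + 1/I
B = 0 (B = (1 - 1)**2/2 = (1/2)*0**2 = (1/2)*0 = 0)
T(v, a) = 0 (T(v, a) = (-1*0)/2 = (1/2)*0 = 0)
q(j, U) = 2*U*(85 + j) (q(j, U) = (2*U)*(85 + j) = 2*U*(85 + j))
(q(T(-3, S(-2)), -116) + 57) + 24232 = (2*(-116)*(85 + 0) + 57) + 24232 = (2*(-116)*85 + 57) + 24232 = (-19720 + 57) + 24232 = -19663 + 24232 = 4569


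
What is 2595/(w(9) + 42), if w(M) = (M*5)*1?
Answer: 865/29 ≈ 29.828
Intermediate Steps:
w(M) = 5*M (w(M) = (5*M)*1 = 5*M)
2595/(w(9) + 42) = 2595/(5*9 + 42) = 2595/(45 + 42) = 2595/87 = (1/87)*2595 = 865/29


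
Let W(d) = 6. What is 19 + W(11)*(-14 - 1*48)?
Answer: -353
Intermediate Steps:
19 + W(11)*(-14 - 1*48) = 19 + 6*(-14 - 1*48) = 19 + 6*(-14 - 48) = 19 + 6*(-62) = 19 - 372 = -353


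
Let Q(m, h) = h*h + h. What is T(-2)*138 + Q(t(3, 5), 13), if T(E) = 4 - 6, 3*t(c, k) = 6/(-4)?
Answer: -94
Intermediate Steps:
t(c, k) = -½ (t(c, k) = (6/(-4))/3 = (6*(-¼))/3 = (⅓)*(-3/2) = -½)
Q(m, h) = h + h² (Q(m, h) = h² + h = h + h²)
T(E) = -2
T(-2)*138 + Q(t(3, 5), 13) = -2*138 + 13*(1 + 13) = -276 + 13*14 = -276 + 182 = -94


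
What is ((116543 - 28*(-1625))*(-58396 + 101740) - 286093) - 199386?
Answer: 7023106313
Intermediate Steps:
((116543 - 28*(-1625))*(-58396 + 101740) - 286093) - 199386 = ((116543 + 45500)*43344 - 286093) - 199386 = (162043*43344 - 286093) - 199386 = (7023591792 - 286093) - 199386 = 7023305699 - 199386 = 7023106313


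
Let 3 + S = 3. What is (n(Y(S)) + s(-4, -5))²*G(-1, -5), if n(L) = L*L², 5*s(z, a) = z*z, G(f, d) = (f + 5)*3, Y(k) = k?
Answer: 3072/25 ≈ 122.88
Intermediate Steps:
S = 0 (S = -3 + 3 = 0)
G(f, d) = 15 + 3*f (G(f, d) = (5 + f)*3 = 15 + 3*f)
s(z, a) = z²/5 (s(z, a) = (z*z)/5 = z²/5)
n(L) = L³
(n(Y(S)) + s(-4, -5))²*G(-1, -5) = (0³ + (⅕)*(-4)²)²*(15 + 3*(-1)) = (0 + (⅕)*16)²*(15 - 3) = (0 + 16/5)²*12 = (16/5)²*12 = (256/25)*12 = 3072/25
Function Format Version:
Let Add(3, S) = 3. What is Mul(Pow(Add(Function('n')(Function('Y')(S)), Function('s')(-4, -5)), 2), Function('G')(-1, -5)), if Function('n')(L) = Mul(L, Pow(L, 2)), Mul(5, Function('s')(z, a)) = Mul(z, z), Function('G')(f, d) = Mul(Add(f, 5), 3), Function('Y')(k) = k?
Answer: Rational(3072, 25) ≈ 122.88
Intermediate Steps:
S = 0 (S = Add(-3, 3) = 0)
Function('G')(f, d) = Add(15, Mul(3, f)) (Function('G')(f, d) = Mul(Add(5, f), 3) = Add(15, Mul(3, f)))
Function('s')(z, a) = Mul(Rational(1, 5), Pow(z, 2)) (Function('s')(z, a) = Mul(Rational(1, 5), Mul(z, z)) = Mul(Rational(1, 5), Pow(z, 2)))
Function('n')(L) = Pow(L, 3)
Mul(Pow(Add(Function('n')(Function('Y')(S)), Function('s')(-4, -5)), 2), Function('G')(-1, -5)) = Mul(Pow(Add(Pow(0, 3), Mul(Rational(1, 5), Pow(-4, 2))), 2), Add(15, Mul(3, -1))) = Mul(Pow(Add(0, Mul(Rational(1, 5), 16)), 2), Add(15, -3)) = Mul(Pow(Add(0, Rational(16, 5)), 2), 12) = Mul(Pow(Rational(16, 5), 2), 12) = Mul(Rational(256, 25), 12) = Rational(3072, 25)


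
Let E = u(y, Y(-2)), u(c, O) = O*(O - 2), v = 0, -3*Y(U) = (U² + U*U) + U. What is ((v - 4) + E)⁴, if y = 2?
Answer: 256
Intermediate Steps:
Y(U) = -2*U²/3 - U/3 (Y(U) = -((U² + U*U) + U)/3 = -((U² + U²) + U)/3 = -(2*U² + U)/3 = -(U + 2*U²)/3 = -2*U²/3 - U/3)
u(c, O) = O*(-2 + O)
E = 8 (E = (-⅓*(-2)*(1 + 2*(-2)))*(-2 - ⅓*(-2)*(1 + 2*(-2))) = (-⅓*(-2)*(1 - 4))*(-2 - ⅓*(-2)*(1 - 4)) = (-⅓*(-2)*(-3))*(-2 - ⅓*(-2)*(-3)) = -2*(-2 - 2) = -2*(-4) = 8)
((v - 4) + E)⁴ = ((0 - 4) + 8)⁴ = (-4 + 8)⁴ = 4⁴ = 256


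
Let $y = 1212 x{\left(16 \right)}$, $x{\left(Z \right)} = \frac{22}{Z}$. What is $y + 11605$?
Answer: $\frac{26543}{2} \approx 13272.0$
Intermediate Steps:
$y = \frac{3333}{2}$ ($y = 1212 \cdot \frac{22}{16} = 1212 \cdot 22 \cdot \frac{1}{16} = 1212 \cdot \frac{11}{8} = \frac{3333}{2} \approx 1666.5$)
$y + 11605 = \frac{3333}{2} + 11605 = \frac{26543}{2}$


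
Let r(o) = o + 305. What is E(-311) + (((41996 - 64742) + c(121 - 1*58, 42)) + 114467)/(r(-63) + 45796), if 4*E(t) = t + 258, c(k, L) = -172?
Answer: -1036909/92076 ≈ -11.261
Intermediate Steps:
E(t) = 129/2 + t/4 (E(t) = (t + 258)/4 = (258 + t)/4 = 129/2 + t/4)
r(o) = 305 + o
E(-311) + (((41996 - 64742) + c(121 - 1*58, 42)) + 114467)/(r(-63) + 45796) = (129/2 + (¼)*(-311)) + (((41996 - 64742) - 172) + 114467)/((305 - 63) + 45796) = (129/2 - 311/4) + ((-22746 - 172) + 114467)/(242 + 45796) = -53/4 + (-22918 + 114467)/46038 = -53/4 + 91549*(1/46038) = -53/4 + 91549/46038 = -1036909/92076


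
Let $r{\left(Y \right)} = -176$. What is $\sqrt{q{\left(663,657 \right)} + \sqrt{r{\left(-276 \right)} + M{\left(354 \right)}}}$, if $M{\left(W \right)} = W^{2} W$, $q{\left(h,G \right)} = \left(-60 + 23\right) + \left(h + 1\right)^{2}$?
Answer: $\sqrt{440859 + 2 \sqrt{11090422}} \approx 668.97$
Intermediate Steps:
$q{\left(h,G \right)} = -37 + \left(1 + h\right)^{2}$
$M{\left(W \right)} = W^{3}$
$\sqrt{q{\left(663,657 \right)} + \sqrt{r{\left(-276 \right)} + M{\left(354 \right)}}} = \sqrt{\left(-37 + \left(1 + 663\right)^{2}\right) + \sqrt{-176 + 354^{3}}} = \sqrt{\left(-37 + 664^{2}\right) + \sqrt{-176 + 44361864}} = \sqrt{\left(-37 + 440896\right) + \sqrt{44361688}} = \sqrt{440859 + 2 \sqrt{11090422}}$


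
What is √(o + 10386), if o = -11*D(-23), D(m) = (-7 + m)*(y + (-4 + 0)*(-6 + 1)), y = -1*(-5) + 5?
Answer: 21*√46 ≈ 142.43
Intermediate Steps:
y = 10 (y = 5 + 5 = 10)
D(m) = -210 + 30*m (D(m) = (-7 + m)*(10 + (-4 + 0)*(-6 + 1)) = (-7 + m)*(10 - 4*(-5)) = (-7 + m)*(10 + 20) = (-7 + m)*30 = -210 + 30*m)
o = 9900 (o = -11*(-210 + 30*(-23)) = -11*(-210 - 690) = -11*(-900) = 9900)
√(o + 10386) = √(9900 + 10386) = √20286 = 21*√46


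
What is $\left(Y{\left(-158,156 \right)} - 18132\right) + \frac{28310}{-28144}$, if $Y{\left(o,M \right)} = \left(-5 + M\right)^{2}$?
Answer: $\frac{65688013}{14072} \approx 4668.0$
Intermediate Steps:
$\left(Y{\left(-158,156 \right)} - 18132\right) + \frac{28310}{-28144} = \left(\left(-5 + 156\right)^{2} - 18132\right) + \frac{28310}{-28144} = \left(151^{2} - 18132\right) + 28310 \left(- \frac{1}{28144}\right) = \left(22801 - 18132\right) - \frac{14155}{14072} = 4669 - \frac{14155}{14072} = \frac{65688013}{14072}$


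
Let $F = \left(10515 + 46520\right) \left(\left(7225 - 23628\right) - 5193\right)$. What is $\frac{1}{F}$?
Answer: $- \frac{1}{1231727860} \approx -8.1187 \cdot 10^{-10}$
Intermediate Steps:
$F = -1231727860$ ($F = 57035 \left(-16403 - 5193\right) = 57035 \left(-21596\right) = -1231727860$)
$\frac{1}{F} = \frac{1}{-1231727860} = - \frac{1}{1231727860}$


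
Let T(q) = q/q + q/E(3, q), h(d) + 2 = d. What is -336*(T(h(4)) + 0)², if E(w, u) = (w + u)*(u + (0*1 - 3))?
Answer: -3024/25 ≈ -120.96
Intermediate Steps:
E(w, u) = (-3 + u)*(u + w) (E(w, u) = (u + w)*(u + (0 - 3)) = (u + w)*(u - 3) = (u + w)*(-3 + u) = (-3 + u)*(u + w))
h(d) = -2 + d
T(q) = 1 + q/(-9 + q²) (T(q) = q/q + q/(q² - 3*q - 3*3 + q*3) = 1 + q/(q² - 3*q - 9 + 3*q) = 1 + q/(-9 + q²))
-336*(T(h(4)) + 0)² = -336*((-9 + (-2 + 4) + (-2 + 4)²)/(-9 + (-2 + 4)²) + 0)² = -336*((-9 + 2 + 2²)/(-9 + 2²) + 0)² = -336*((-9 + 2 + 4)/(-9 + 4) + 0)² = -336*(-3/(-5) + 0)² = -336*(-⅕*(-3) + 0)² = -336*(⅗ + 0)² = -336*(⅗)² = -336*9/25 = -3024/25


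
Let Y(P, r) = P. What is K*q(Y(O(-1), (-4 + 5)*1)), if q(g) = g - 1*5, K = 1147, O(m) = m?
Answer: -6882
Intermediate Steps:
q(g) = -5 + g (q(g) = g - 5 = -5 + g)
K*q(Y(O(-1), (-4 + 5)*1)) = 1147*(-5 - 1) = 1147*(-6) = -6882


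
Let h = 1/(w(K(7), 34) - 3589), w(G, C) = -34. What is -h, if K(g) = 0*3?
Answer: 1/3623 ≈ 0.00027601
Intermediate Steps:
K(g) = 0
h = -1/3623 (h = 1/(-34 - 3589) = 1/(-3623) = -1/3623 ≈ -0.00027601)
-h = -1*(-1/3623) = 1/3623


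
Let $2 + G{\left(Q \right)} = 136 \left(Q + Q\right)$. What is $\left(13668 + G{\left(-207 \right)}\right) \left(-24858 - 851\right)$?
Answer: $1096180342$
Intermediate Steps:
$G{\left(Q \right)} = -2 + 272 Q$ ($G{\left(Q \right)} = -2 + 136 \left(Q + Q\right) = -2 + 136 \cdot 2 Q = -2 + 272 Q$)
$\left(13668 + G{\left(-207 \right)}\right) \left(-24858 - 851\right) = \left(13668 + \left(-2 + 272 \left(-207\right)\right)\right) \left(-24858 - 851\right) = \left(13668 - 56306\right) \left(-25709\right) = \left(-42638\right) \left(-25709\right) = 1096180342$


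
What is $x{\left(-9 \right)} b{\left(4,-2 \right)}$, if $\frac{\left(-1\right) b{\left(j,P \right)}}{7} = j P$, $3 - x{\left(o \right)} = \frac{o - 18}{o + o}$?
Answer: $84$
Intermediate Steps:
$x{\left(o \right)} = 3 - \frac{-18 + o}{2 o}$ ($x{\left(o \right)} = 3 - \frac{o - 18}{o + o} = 3 - \frac{-18 + o}{2 o}$)
$b{\left(j,P \right)} = - 7 P j$ ($b{\left(j,P \right)} = - 7 j P = - 7 P j$)
$x{\left(-9 \right)} b{\left(4,-2 \right)} = \left(\frac{5}{2} + \frac{9}{-9}\right) \left(\left(-7\right) \left(-2\right) 4\right) = \left(\frac{5}{2} + 9 \left(- \frac{1}{9}\right)\right) 56 = \left(\frac{5}{2} - 1\right) 56 = \frac{3}{2} \cdot 56 = 84$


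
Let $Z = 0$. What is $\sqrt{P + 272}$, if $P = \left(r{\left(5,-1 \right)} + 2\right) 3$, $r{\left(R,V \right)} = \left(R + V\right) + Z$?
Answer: $\sqrt{290} \approx 17.029$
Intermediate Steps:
$r{\left(R,V \right)} = R + V$ ($r{\left(R,V \right)} = \left(R + V\right) + 0 = R + V$)
$P = 18$ ($P = \left(\left(5 - 1\right) + 2\right) 3 = \left(4 + 2\right) 3 = 6 \cdot 3 = 18$)
$\sqrt{P + 272} = \sqrt{18 + 272} = \sqrt{290}$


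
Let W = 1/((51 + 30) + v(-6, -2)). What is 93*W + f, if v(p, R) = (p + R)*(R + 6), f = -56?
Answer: -2651/49 ≈ -54.102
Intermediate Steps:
v(p, R) = (6 + R)*(R + p) (v(p, R) = (R + p)*(6 + R) = (6 + R)*(R + p))
W = 1/49 (W = 1/((51 + 30) + ((-2)² + 6*(-2) + 6*(-6) - 2*(-6))) = 1/(81 + (4 - 12 - 36 + 12)) = 1/(81 - 32) = 1/49 ≈ 0.020408)
93*W + f = 93*(1/49) - 56 = 93/49 - 56 = -2651/49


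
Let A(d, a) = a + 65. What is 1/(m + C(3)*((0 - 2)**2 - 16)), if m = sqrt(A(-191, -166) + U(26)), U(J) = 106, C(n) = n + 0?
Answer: -36/1291 - sqrt(5)/1291 ≈ -0.029617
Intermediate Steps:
C(n) = n
A(d, a) = 65 + a
m = sqrt(5) (m = sqrt((65 - 166) + 106) = sqrt(-101 + 106) = sqrt(5) ≈ 2.2361)
1/(m + C(3)*((0 - 2)**2 - 16)) = 1/(sqrt(5) + 3*((0 - 2)**2 - 16)) = 1/(sqrt(5) + 3*((-2)**2 - 16)) = 1/(sqrt(5) + 3*(4 - 16)) = 1/(sqrt(5) + 3*(-12)) = 1/(sqrt(5) - 36) = 1/(-36 + sqrt(5))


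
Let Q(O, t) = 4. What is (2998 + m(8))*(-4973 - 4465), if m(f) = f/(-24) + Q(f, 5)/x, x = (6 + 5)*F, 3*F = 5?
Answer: -141470186/5 ≈ -2.8294e+7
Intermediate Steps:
F = 5/3 (F = (⅓)*5 = 5/3 ≈ 1.6667)
x = 55/3 (x = (6 + 5)*(5/3) = 11*(5/3) = 55/3 ≈ 18.333)
m(f) = 12/55 - f/24 (m(f) = f/(-24) + 4/(55/3) = f*(-1/24) + 4*(3/55) = -f/24 + 12/55 = 12/55 - f/24)
(2998 + m(8))*(-4973 - 4465) = (2998 + (12/55 - 1/24*8))*(-4973 - 4465) = (2998 + (12/55 - ⅓))*(-9438) = (2998 - 19/165)*(-9438) = (494651/165)*(-9438) = -141470186/5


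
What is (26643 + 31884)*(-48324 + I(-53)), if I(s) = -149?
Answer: -2836979271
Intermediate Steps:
(26643 + 31884)*(-48324 + I(-53)) = (26643 + 31884)*(-48324 - 149) = 58527*(-48473) = -2836979271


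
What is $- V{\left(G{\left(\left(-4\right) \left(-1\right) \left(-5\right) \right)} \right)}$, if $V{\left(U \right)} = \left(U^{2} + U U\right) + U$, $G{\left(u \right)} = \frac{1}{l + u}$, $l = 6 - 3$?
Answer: $\frac{15}{289} \approx 0.051903$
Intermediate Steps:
$l = 3$
$G{\left(u \right)} = \frac{1}{3 + u}$
$V{\left(U \right)} = U + 2 U^{2}$ ($V{\left(U \right)} = \left(U^{2} + U^{2}\right) + U = 2 U^{2} + U = U + 2 U^{2}$)
$- V{\left(G{\left(\left(-4\right) \left(-1\right) \left(-5\right) \right)} \right)} = - \frac{1 + \frac{2}{3 + \left(-4\right) \left(-1\right) \left(-5\right)}}{3 + \left(-4\right) \left(-1\right) \left(-5\right)} = - \frac{1 + \frac{2}{3 + 4 \left(-5\right)}}{3 + 4 \left(-5\right)} = - \frac{1 + \frac{2}{3 - 20}}{3 - 20} = - \frac{1 + \frac{2}{-17}}{-17} = - \frac{\left(-1\right) \left(1 + 2 \left(- \frac{1}{17}\right)\right)}{17} = - \frac{\left(-1\right) \left(1 - \frac{2}{17}\right)}{17} = - \frac{\left(-1\right) 15}{17 \cdot 17} = \left(-1\right) \left(- \frac{15}{289}\right) = \frac{15}{289}$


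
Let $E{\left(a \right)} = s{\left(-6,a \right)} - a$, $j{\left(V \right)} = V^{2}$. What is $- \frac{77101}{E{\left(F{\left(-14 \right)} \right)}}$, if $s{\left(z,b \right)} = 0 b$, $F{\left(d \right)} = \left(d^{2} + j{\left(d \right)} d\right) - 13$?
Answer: $- \frac{77101}{2561} \approx -30.106$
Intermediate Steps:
$F{\left(d \right)} = -13 + d^{2} + d^{3}$ ($F{\left(d \right)} = \left(d^{2} + d^{2} d\right) - 13 = \left(d^{2} + d^{3}\right) - 13 = -13 + d^{2} + d^{3}$)
$s{\left(z,b \right)} = 0$
$E{\left(a \right)} = - a$ ($E{\left(a \right)} = 0 - a = - a$)
$- \frac{77101}{E{\left(F{\left(-14 \right)} \right)}} = - \frac{77101}{\left(-1\right) \left(-13 + \left(-14\right)^{2} + \left(-14\right)^{3}\right)} = - \frac{77101}{\left(-1\right) \left(-13 + 196 - 2744\right)} = - \frac{77101}{\left(-1\right) \left(-2561\right)} = - \frac{77101}{2561}$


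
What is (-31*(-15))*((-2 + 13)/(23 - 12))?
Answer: 465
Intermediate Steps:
(-31*(-15))*((-2 + 13)/(23 - 12)) = 465*(11/11) = 465*(11*(1/11)) = 465*1 = 465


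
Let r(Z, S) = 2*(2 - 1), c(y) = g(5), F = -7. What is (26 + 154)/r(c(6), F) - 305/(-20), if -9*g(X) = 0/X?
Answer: 421/4 ≈ 105.25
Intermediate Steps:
g(X) = 0 (g(X) = -0/X = -⅑*0 = 0)
c(y) = 0
r(Z, S) = 2 (r(Z, S) = 2*1 = 2)
(26 + 154)/r(c(6), F) - 305/(-20) = (26 + 154)/2 - 305/(-20) = 180*(½) - 305*(-1/20) = 90 + 61/4 = 421/4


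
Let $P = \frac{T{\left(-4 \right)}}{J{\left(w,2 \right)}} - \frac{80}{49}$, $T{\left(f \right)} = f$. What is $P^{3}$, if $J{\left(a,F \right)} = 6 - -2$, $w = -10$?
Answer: $- \frac{9129329}{941192} \approx -9.6998$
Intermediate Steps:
$J{\left(a,F \right)} = 8$ ($J{\left(a,F \right)} = 6 + 2 = 8$)
$P = - \frac{209}{98}$ ($P = - \frac{4}{8} - \frac{80}{49} = \left(-4\right) \frac{1}{8} - \frac{80}{49} = - \frac{1}{2} - \frac{80}{49} = - \frac{209}{98} \approx -2.1327$)
$P^{3} = \left(- \frac{209}{98}\right)^{3} = - \frac{9129329}{941192}$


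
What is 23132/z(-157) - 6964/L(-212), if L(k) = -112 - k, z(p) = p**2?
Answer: -42335609/616225 ≈ -68.702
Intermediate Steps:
23132/z(-157) - 6964/L(-212) = 23132/((-157)**2) - 6964/(-112 - 1*(-212)) = 23132/24649 - 6964/(-112 + 212) = 23132*(1/24649) - 6964/100 = 23132/24649 - 6964*1/100 = 23132/24649 - 1741/25 = -42335609/616225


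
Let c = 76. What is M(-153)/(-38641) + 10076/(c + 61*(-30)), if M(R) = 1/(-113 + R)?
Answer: -51783112351/9014249762 ≈ -5.7446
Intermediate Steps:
M(-153)/(-38641) + 10076/(c + 61*(-30)) = 1/(-113 - 153*(-38641)) + 10076/(76 + 61*(-30)) = -1/38641/(-266) + 10076/(76 - 1830) = -1/266*(-1/38641) + 10076/(-1754) = 1/10278506 + 10076*(-1/1754) = 1/10278506 - 5038/877 = -51783112351/9014249762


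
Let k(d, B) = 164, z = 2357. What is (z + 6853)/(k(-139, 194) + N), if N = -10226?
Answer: -1535/1677 ≈ -0.91533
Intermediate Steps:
(z + 6853)/(k(-139, 194) + N) = (2357 + 6853)/(164 - 10226) = 9210/(-10062) = 9210*(-1/10062) = -1535/1677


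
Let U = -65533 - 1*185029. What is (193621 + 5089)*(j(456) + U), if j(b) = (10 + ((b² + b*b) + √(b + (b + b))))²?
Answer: 34368402456538300 + 991678946640*√38 ≈ 3.4375e+16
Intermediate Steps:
U = -250562 (U = -65533 - 185029 = -250562)
j(b) = (10 + 2*b² + √3*√b)² (j(b) = (10 + ((b² + b²) + √(b + 2*b)))² = (10 + (2*b² + √(3*b)))² = (10 + (2*b² + √3*√b))² = (10 + 2*b² + √3*√b)²)
(193621 + 5089)*(j(456) + U) = (193621 + 5089)*((10 + 2*456² + √3*√456)² - 250562) = 198710*((10 + 2*207936 + √3*(2*√114))² - 250562) = 198710*((10 + 415872 + 6*√38)² - 250562) = 198710*((415882 + 6*√38)² - 250562) = 198710*(-250562 + (415882 + 6*√38)²) = -49789175020 + 198710*(415882 + 6*√38)²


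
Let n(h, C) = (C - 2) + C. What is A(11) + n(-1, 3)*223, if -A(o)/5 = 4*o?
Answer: 672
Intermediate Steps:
A(o) = -20*o
n(h, C) = -2 + 2*C (n(h, C) = (-2 + C) + C = -2 + 2*C)
A(11) + n(-1, 3)*223 = -20*11 + (-2 + 2*3)*223 = -220 + (-2 + 6)*223 = -220 + 4*223 = -220 + 892 = 672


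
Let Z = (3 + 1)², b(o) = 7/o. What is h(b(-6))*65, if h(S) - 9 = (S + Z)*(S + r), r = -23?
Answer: -817765/36 ≈ -22716.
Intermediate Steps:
Z = 16 (Z = 4² = 16)
h(S) = 9 + (-23 + S)*(16 + S) (h(S) = 9 + (S + 16)*(S - 23) = 9 + (16 + S)*(-23 + S) = 9 + (-23 + S)*(16 + S))
h(b(-6))*65 = (-359 + (7/(-6))² - 49/(-6))*65 = (-359 + (7*(-⅙))² - 49*(-1)/6)*65 = (-359 + (-7/6)² - 7*(-7/6))*65 = (-359 + 49/36 + 49/6)*65 = -12581/36*65 = -817765/36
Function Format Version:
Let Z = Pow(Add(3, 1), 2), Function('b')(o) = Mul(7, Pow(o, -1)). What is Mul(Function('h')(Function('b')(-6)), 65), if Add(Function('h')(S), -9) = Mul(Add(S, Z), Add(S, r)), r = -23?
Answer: Rational(-817765, 36) ≈ -22716.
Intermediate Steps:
Z = 16 (Z = Pow(4, 2) = 16)
Function('h')(S) = Add(9, Mul(Add(-23, S), Add(16, S))) (Function('h')(S) = Add(9, Mul(Add(S, 16), Add(S, -23))) = Add(9, Mul(Add(16, S), Add(-23, S))) = Add(9, Mul(Add(-23, S), Add(16, S))))
Mul(Function('h')(Function('b')(-6)), 65) = Mul(Add(-359, Pow(Mul(7, Pow(-6, -1)), 2), Mul(-7, Mul(7, Pow(-6, -1)))), 65) = Mul(Add(-359, Pow(Mul(7, Rational(-1, 6)), 2), Mul(-7, Mul(7, Rational(-1, 6)))), 65) = Mul(Add(-359, Pow(Rational(-7, 6), 2), Mul(-7, Rational(-7, 6))), 65) = Mul(Add(-359, Rational(49, 36), Rational(49, 6)), 65) = Mul(Rational(-12581, 36), 65) = Rational(-817765, 36)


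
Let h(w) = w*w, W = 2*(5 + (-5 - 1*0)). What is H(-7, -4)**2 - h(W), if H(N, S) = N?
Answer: 49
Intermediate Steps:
W = 0 (W = 2*(5 + (-5 + 0)) = 2*(5 - 5) = 2*0 = 0)
h(w) = w**2
H(-7, -4)**2 - h(W) = (-7)**2 - 1*0**2 = 49 - 1*0 = 49 + 0 = 49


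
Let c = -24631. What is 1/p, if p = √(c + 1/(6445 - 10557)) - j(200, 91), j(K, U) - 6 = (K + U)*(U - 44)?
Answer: -18754832/256656127147 - 5332*I*√14649/769968381441 ≈ -7.3074e-5 - 8.3815e-7*I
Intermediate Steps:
j(K, U) = 6 + (-44 + U)*(K + U) (j(K, U) = 6 + (K + U)*(U - 44) = 6 + (K + U)*(-44 + U) = 6 + (-44 + U)*(K + U))
p = -13683 + 1333*I*√14649/1028 (p = √(-24631 + 1/(6445 - 10557)) - (6 + 91² - 44*200 - 44*91 + 200*91) = √(-24631 + 1/(-4112)) - (6 + 8281 - 8800 - 4004 + 18200) = √(-24631 - 1/4112) - 1*13683 = √(-101282673/4112) - 13683 = 1333*I*√14649/1028 - 13683 = -13683 + 1333*I*√14649/1028 ≈ -13683.0 + 156.94*I)
1/p = 1/(-13683 + 1333*I*√14649/1028)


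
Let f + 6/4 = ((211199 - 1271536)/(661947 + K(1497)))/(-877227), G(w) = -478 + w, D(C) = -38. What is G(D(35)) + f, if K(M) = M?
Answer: -301180336154953/581990989788 ≈ -517.50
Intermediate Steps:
f = -872985424345/581990989788 (f = -3/2 + ((211199 - 1271536)/(661947 + 1497))/(-877227) = -3/2 - 1060337/663444*(-1/877227) = -3/2 + 1060337/581990989788 = -872985424345/581990989788 ≈ -1.5000)
G(D(35)) + f = (-478 - 38) - 872985424345/581990989788 = -516 - 872985424345/581990989788 = -301180336154953/581990989788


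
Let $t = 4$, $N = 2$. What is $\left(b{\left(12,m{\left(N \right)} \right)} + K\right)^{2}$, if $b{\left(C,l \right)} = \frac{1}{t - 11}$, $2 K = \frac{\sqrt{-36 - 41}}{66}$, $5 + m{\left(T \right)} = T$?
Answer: $\frac{1241}{77616} - \frac{i \sqrt{77}}{462} \approx 0.015989 - 0.018993 i$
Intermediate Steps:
$m{\left(T \right)} = -5 + T$
$K = \frac{i \sqrt{77}}{132}$ ($K = \frac{\sqrt{-36 - 41} \cdot \frac{1}{66}}{2} = \frac{\sqrt{-77} \cdot \frac{1}{66}}{2} = \frac{i \sqrt{77} \cdot \frac{1}{66}}{2} = \frac{\frac{1}{66} i \sqrt{77}}{2} = \frac{i \sqrt{77}}{132} \approx 0.066477 i$)
$b{\left(C,l \right)} = - \frac{1}{7}$ ($b{\left(C,l \right)} = \frac{1}{4 - 11} = \frac{1}{-7} = - \frac{1}{7}$)
$\left(b{\left(12,m{\left(N \right)} \right)} + K\right)^{2} = \left(- \frac{1}{7} + \frac{i \sqrt{77}}{132}\right)^{2}$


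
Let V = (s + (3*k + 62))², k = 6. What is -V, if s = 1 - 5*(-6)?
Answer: -12321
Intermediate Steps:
s = 31 (s = 1 + 30 = 31)
V = 12321 (V = (31 + (3*6 + 62))² = (31 + (18 + 62))² = (31 + 80)² = 111² = 12321)
-V = -1*12321 = -12321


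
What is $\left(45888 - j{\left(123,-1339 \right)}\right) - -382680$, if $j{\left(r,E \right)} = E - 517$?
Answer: $430424$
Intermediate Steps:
$j{\left(r,E \right)} = -517 + E$
$\left(45888 - j{\left(123,-1339 \right)}\right) - -382680 = \left(45888 - \left(-517 - 1339\right)\right) - -382680 = \left(45888 - -1856\right) + 382680 = \left(45888 + 1856\right) + 382680 = 47744 + 382680 = 430424$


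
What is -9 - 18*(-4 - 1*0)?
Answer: 63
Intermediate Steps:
-9 - 18*(-4 - 1*0) = -9 - 18*(-4 + 0) = -9 - 18*(-4) = -9 + 72 = 63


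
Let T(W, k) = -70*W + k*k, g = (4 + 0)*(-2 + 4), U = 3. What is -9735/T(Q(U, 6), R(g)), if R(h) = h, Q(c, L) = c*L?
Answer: 9735/1196 ≈ 8.1396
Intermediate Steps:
Q(c, L) = L*c
g = 8 (g = 4*2 = 8)
T(W, k) = k**2 - 70*W (T(W, k) = -70*W + k**2 = k**2 - 70*W)
-9735/T(Q(U, 6), R(g)) = -9735/(8**2 - 420*3) = -9735/(64 - 70*18) = -9735/(64 - 1260) = -9735/(-1196) = -9735*(-1/1196) = 9735/1196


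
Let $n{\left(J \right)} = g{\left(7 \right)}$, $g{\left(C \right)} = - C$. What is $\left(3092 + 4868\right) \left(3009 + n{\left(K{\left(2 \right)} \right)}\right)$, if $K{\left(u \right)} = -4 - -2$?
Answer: $23895920$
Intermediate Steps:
$K{\left(u \right)} = -2$ ($K{\left(u \right)} = -4 + 2 = -2$)
$n{\left(J \right)} = -7$ ($n{\left(J \right)} = \left(-1\right) 7 = -7$)
$\left(3092 + 4868\right) \left(3009 + n{\left(K{\left(2 \right)} \right)}\right) = \left(3092 + 4868\right) \left(3009 - 7\right) = 7960 \cdot 3002 = 23895920$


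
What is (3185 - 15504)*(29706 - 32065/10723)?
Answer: -3923667689987/10723 ≈ -3.6591e+8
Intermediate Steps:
(3185 - 15504)*(29706 - 32065/10723) = -12319*(29706 - 32065*1/10723) = -12319*(29706 - 32065/10723) = -12319*318505373/10723 = -3923667689987/10723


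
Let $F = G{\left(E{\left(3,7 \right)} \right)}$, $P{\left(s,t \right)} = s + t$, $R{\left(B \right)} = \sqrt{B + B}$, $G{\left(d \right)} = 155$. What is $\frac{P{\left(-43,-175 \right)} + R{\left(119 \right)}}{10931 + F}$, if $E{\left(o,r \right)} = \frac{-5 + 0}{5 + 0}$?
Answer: $- \frac{109}{5543} + \frac{\sqrt{238}}{11086} \approx -0.018273$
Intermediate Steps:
$E{\left(o,r \right)} = -1$ ($E{\left(o,r \right)} = - \frac{5}{5} = \left(-5\right) \frac{1}{5} = -1$)
$R{\left(B \right)} = \sqrt{2} \sqrt{B}$ ($R{\left(B \right)} = \sqrt{2 B} = \sqrt{2} \sqrt{B}$)
$F = 155$
$\frac{P{\left(-43,-175 \right)} + R{\left(119 \right)}}{10931 + F} = \frac{\left(-43 - 175\right) + \sqrt{2} \sqrt{119}}{10931 + 155} = \frac{-218 + \sqrt{238}}{11086} = \left(-218 + \sqrt{238}\right) \frac{1}{11086} = - \frac{109}{5543} + \frac{\sqrt{238}}{11086}$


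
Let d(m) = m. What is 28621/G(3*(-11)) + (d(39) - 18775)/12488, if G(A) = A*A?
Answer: 42126943/1699929 ≈ 24.782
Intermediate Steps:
G(A) = A²
28621/G(3*(-11)) + (d(39) - 18775)/12488 = 28621/((3*(-11))²) + (39 - 18775)/12488 = 28621/((-33)²) - 18736*1/12488 = 28621/1089 - 2342/1561 = 42126943/1699929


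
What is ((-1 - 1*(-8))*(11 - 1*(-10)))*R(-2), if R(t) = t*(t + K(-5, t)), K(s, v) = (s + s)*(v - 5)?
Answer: -19992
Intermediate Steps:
K(s, v) = 2*s*(-5 + v) (K(s, v) = (2*s)*(-5 + v) = 2*s*(-5 + v))
R(t) = t*(50 - 9*t) (R(t) = t*(t + 2*(-5)*(-5 + t)) = t*(t + (50 - 10*t)) = t*(50 - 9*t))
((-1 - 1*(-8))*(11 - 1*(-10)))*R(-2) = ((-1 - 1*(-8))*(11 - 1*(-10)))*(-2*(50 - 9*(-2))) = ((-1 + 8)*(11 + 10))*(-2*(50 + 18)) = (7*21)*(-2*68) = 147*(-136) = -19992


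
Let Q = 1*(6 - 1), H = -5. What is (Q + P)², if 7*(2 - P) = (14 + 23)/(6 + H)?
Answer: 144/49 ≈ 2.9388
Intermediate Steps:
P = -23/7 (P = 2 - (14 + 23)/(7*(6 - 5)) = 2 - 37/(7*1) = 2 - 37/7 = -23/7 ≈ -3.2857)
Q = 5 (Q = 1*5 = 5)
(Q + P)² = (5 - 23/7)² = (12/7)² = 144/49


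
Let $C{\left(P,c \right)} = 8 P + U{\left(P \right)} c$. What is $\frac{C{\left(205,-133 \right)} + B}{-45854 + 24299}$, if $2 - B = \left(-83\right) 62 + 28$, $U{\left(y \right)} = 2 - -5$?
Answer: $- \frac{1943}{7185} \approx -0.27042$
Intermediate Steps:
$U{\left(y \right)} = 7$ ($U{\left(y \right)} = 2 + 5 = 7$)
$B = 5120$ ($B = 2 - \left(\left(-83\right) 62 + 28\right) = 2 - \left(-5146 + 28\right) = 2 - -5118 = 2 + 5118 = 5120$)
$C{\left(P,c \right)} = 7 c + 8 P$ ($C{\left(P,c \right)} = 8 P + 7 c = 7 c + 8 P$)
$\frac{C{\left(205,-133 \right)} + B}{-45854 + 24299} = \frac{\left(7 \left(-133\right) + 8 \cdot 205\right) + 5120}{-45854 + 24299} = \frac{\left(-931 + 1640\right) + 5120}{-21555} = \left(709 + 5120\right) \left(- \frac{1}{21555}\right) = 5829 \left(- \frac{1}{21555}\right) = - \frac{1943}{7185}$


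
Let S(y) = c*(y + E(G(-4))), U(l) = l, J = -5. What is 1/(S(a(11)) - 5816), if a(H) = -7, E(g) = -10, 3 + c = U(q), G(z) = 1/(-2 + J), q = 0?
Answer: -1/5765 ≈ -0.00017346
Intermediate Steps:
G(z) = -⅐ (G(z) = 1/(-2 - 5) = 1/(-7) = -⅐)
c = -3 (c = -3 + 0 = -3)
S(y) = 30 - 3*y (S(y) = -3*(y - 10) = -3*(-10 + y) = 30 - 3*y)
1/(S(a(11)) - 5816) = 1/((30 - 3*(-7)) - 5816) = 1/((30 + 21) - 5816) = 1/(51 - 5816) = 1/(-5765) = -1/5765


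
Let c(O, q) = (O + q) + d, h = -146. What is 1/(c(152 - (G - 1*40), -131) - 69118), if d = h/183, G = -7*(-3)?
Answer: -183/12641420 ≈ -1.4476e-5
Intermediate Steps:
G = 21
d = -146/183 ≈ -0.79781
c(O, q) = -146/183 + O + q (c(O, q) = (O + q) - 146/183 = -146/183 + O + q)
1/(c(152 - (G - 1*40), -131) - 69118) = 1/((-146/183 + (152 - (21 - 1*40)) - 131) - 69118) = 1/((-146/183 + (152 - (21 - 40)) - 131) - 69118) = 1/((-146/183 + (152 - 1*(-19)) - 131) - 69118) = 1/((-146/183 + (152 + 19) - 131) - 69118) = 1/((-146/183 + 171 - 131) - 69118) = 1/(7174/183 - 69118) = 1/(-12641420/183) = -183/12641420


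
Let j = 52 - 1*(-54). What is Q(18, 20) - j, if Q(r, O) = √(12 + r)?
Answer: -106 + √30 ≈ -100.52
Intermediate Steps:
j = 106 (j = 52 + 54 = 106)
Q(18, 20) - j = √(12 + 18) - 1*106 = √30 - 106 = -106 + √30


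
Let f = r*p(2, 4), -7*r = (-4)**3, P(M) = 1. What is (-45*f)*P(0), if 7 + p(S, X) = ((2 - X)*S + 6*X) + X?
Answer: -48960/7 ≈ -6994.3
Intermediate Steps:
p(S, X) = -7 + 7*X + S*(2 - X) (p(S, X) = -7 + (((2 - X)*S + 6*X) + X) = -7 + ((S*(2 - X) + 6*X) + X) = -7 + ((6*X + S*(2 - X)) + X) = -7 + (7*X + S*(2 - X)) = -7 + 7*X + S*(2 - X))
r = 64/7 (r = -1/7*(-4)**3 = -1/7*(-64) = 64/7 ≈ 9.1429)
f = 1088/7 (f = 64*(-7 + 2*2 + 7*4 - 1*2*4)/7 = 64*(-7 + 4 + 28 - 8)/7 = (64/7)*17 = 1088/7 ≈ 155.43)
(-45*f)*P(0) = -45*1088/7*1 = -48960/7*1 = -48960/7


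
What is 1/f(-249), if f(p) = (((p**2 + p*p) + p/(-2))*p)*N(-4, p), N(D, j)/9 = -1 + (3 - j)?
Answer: -2/139640078223 ≈ -1.4323e-11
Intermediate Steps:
N(D, j) = 18 - 9*j (N(D, j) = 9*(-1 + (3 - j)) = 9*(2 - j) = 18 - 9*j)
f(p) = p*(18 - 9*p)*(2*p**2 - p/2) (f(p) = (((p**2 + p*p) + p/(-2))*p)*(18 - 9*p) = (((p**2 + p**2) + p*(-1/2))*p)*(18 - 9*p) = ((2*p**2 - p/2)*p)*(18 - 9*p) = (p*(2*p**2 - p/2))*(18 - 9*p) = p*(18 - 9*p)*(2*p**2 - p/2))
1/f(-249) = 1/(-9/2*(-249)**2*(-1 + 4*(-249))*(-2 - 249)) = 1/(-9/2*62001*(-1 - 996)*(-251)) = 1/(-9/2*62001*(-997)*(-251)) = 1/(-139640078223/2) = -2/139640078223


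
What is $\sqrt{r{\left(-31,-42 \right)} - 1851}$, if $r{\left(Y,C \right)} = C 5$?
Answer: $3 i \sqrt{229} \approx 45.398 i$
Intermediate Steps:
$r{\left(Y,C \right)} = 5 C$
$\sqrt{r{\left(-31,-42 \right)} - 1851} = \sqrt{5 \left(-42\right) - 1851} = \sqrt{-210 - 1851} = \sqrt{-2061} = 3 i \sqrt{229}$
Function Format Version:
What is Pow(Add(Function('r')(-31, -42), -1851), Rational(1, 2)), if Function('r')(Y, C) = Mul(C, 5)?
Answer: Mul(3, I, Pow(229, Rational(1, 2))) ≈ Mul(45.398, I)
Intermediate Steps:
Function('r')(Y, C) = Mul(5, C)
Pow(Add(Function('r')(-31, -42), -1851), Rational(1, 2)) = Pow(Add(Mul(5, -42), -1851), Rational(1, 2)) = Pow(Add(-210, -1851), Rational(1, 2)) = Pow(-2061, Rational(1, 2)) = Mul(3, I, Pow(229, Rational(1, 2)))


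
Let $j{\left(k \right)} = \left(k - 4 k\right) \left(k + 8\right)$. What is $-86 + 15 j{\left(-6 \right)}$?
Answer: $454$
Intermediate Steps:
$j{\left(k \right)} = - 3 k \left(8 + k\right)$
$-86 + 15 j{\left(-6 \right)} = -86 + 15 \left(\left(-3\right) \left(-6\right) \left(8 - 6\right)\right) = -86 + 15 \left(\left(-3\right) \left(-6\right) 2\right) = -86 + 15 \cdot 36 = -86 + 540 = 454$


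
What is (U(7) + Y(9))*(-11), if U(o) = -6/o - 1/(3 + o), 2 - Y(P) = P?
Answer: 6127/70 ≈ 87.529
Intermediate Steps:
Y(P) = 2 - P
U(o) = -1/(3 + o) - 6/o
(U(7) + Y(9))*(-11) = ((-18 - 7*7)/(7*(3 + 7)) + (2 - 1*9))*(-11) = ((⅐)*(-18 - 49)/10 + (2 - 9))*(-11) = ((⅐)*(⅒)*(-67) - 7)*(-11) = (-67/70 - 7)*(-11) = -557/70*(-11) = 6127/70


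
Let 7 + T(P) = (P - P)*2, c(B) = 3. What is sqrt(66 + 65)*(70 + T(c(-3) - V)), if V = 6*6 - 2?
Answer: 63*sqrt(131) ≈ 721.07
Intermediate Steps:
V = 34 (V = 36 - 2 = 34)
T(P) = -7 (T(P) = -7 + (P - P)*2 = -7 + 0*2 = -7 + 0 = -7)
sqrt(66 + 65)*(70 + T(c(-3) - V)) = sqrt(66 + 65)*(70 - 7) = sqrt(131)*63 = 63*sqrt(131)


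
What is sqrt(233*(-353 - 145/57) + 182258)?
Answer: 2*sqrt(80750874)/57 ≈ 315.30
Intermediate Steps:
sqrt(233*(-353 - 145/57) + 182258) = sqrt(233*(-20266/57) + 182258) = sqrt(-4721978/57 + 182258) = sqrt(5666728/57) = 2*sqrt(80750874)/57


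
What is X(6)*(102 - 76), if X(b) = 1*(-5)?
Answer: -130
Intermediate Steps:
X(b) = -5
X(6)*(102 - 76) = -5*(102 - 76) = -5*26 = -130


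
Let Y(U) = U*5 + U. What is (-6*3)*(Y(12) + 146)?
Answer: -3924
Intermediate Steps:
Y(U) = 6*U (Y(U) = 5*U + U = 6*U)
(-6*3)*(Y(12) + 146) = (-6*3)*(6*12 + 146) = -18*(72 + 146) = -18*218 = -3924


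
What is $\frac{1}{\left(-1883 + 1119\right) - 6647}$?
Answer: $- \frac{1}{7411} \approx -0.00013493$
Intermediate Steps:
$\frac{1}{\left(-1883 + 1119\right) - 6647} = \frac{1}{-764 - 6647} = \frac{1}{-7411} = - \frac{1}{7411}$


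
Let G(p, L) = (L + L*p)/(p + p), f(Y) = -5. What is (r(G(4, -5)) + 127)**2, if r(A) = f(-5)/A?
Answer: 413449/25 ≈ 16538.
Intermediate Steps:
G(p, L) = (L + L*p)/(2*p) (G(p, L) = (L + L*p)/((2*p)) = (L + L*p)*(1/(2*p)) = (L + L*p)/(2*p))
r(A) = -5/A
(r(G(4, -5)) + 127)**2 = (-5*(-8/(5*(1 + 4))) + 127)**2 = (-5/((1/2)*(-5)*(1/4)*5) + 127)**2 = (-5/(-25/8) + 127)**2 = (-5*(-8/25) + 127)**2 = (8/5 + 127)**2 = (643/5)**2 = 413449/25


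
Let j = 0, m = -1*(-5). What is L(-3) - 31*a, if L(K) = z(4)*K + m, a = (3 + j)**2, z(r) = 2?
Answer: -280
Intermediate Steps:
m = 5
a = 9 (a = (3 + 0)**2 = 3**2 = 9)
L(K) = 5 + 2*K (L(K) = 2*K + 5 = 5 + 2*K)
L(-3) - 31*a = (5 + 2*(-3)) - 31*9 = (5 - 6) - 279 = -1 - 279 = -280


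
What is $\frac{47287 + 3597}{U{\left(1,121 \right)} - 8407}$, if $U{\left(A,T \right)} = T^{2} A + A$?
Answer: $\frac{50884}{6235} \approx 8.161$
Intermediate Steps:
$U{\left(A,T \right)} = A + A T^{2}$ ($U{\left(A,T \right)} = A T^{2} + A = A + A T^{2}$)
$\frac{47287 + 3597}{U{\left(1,121 \right)} - 8407} = \frac{47287 + 3597}{1 \left(1 + 121^{2}\right) - 8407} = \frac{50884}{1 \left(1 + 14641\right) - 8407} = \frac{50884}{1 \cdot 14642 - 8407} = \frac{50884}{14642 - 8407} = \frac{50884}{6235}$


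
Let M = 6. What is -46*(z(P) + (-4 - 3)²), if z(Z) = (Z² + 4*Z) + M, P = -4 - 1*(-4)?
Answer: -2530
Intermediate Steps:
P = 0 (P = -4 + 4 = 0)
z(Z) = 6 + Z² + 4*Z (z(Z) = (Z² + 4*Z) + 6 = 6 + Z² + 4*Z)
-46*(z(P) + (-4 - 3)²) = -46*((6 + 0² + 4*0) + (-4 - 3)²) = -46*((6 + 0 + 0) + (-7)²) = -46*(6 + 49) = -46*55 = -2530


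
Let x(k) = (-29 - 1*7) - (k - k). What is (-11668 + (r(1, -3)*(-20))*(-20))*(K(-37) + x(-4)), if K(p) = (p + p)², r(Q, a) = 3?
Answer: -56945920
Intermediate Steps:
x(k) = -36 (x(k) = (-29 - 7) - 1*0 = -36 + 0 = -36)
K(p) = 4*p² (K(p) = (2*p)² = 4*p²)
(-11668 + (r(1, -3)*(-20))*(-20))*(K(-37) + x(-4)) = (-11668 + (3*(-20))*(-20))*(4*(-37)² - 36) = (-11668 - 60*(-20))*(4*1369 - 36) = (-11668 + 1200)*(5476 - 36) = -10468*5440 = -56945920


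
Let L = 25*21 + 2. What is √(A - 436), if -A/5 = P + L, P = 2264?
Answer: 3*I*√1599 ≈ 119.96*I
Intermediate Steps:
L = 527 (L = 525 + 2 = 527)
A = -13955 (A = -5*(2264 + 527) = -5*2791 = -13955)
√(A - 436) = √(-13955 - 436) = √(-14391) = 3*I*√1599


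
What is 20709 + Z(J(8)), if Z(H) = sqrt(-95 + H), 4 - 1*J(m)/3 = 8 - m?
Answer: 20709 + I*sqrt(83) ≈ 20709.0 + 9.1104*I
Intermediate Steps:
J(m) = -12 + 3*m (J(m) = 12 - 3*(8 - m) = 12 + (-24 + 3*m) = -12 + 3*m)
20709 + Z(J(8)) = 20709 + sqrt(-95 + (-12 + 3*8)) = 20709 + sqrt(-95 + (-12 + 24)) = 20709 + sqrt(-95 + 12) = 20709 + sqrt(-83) = 20709 + I*sqrt(83)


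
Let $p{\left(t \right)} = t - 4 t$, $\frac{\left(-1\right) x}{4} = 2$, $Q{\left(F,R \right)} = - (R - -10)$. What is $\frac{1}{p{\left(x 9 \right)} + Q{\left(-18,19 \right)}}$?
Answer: $\frac{1}{187} \approx 0.0053476$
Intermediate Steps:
$Q{\left(F,R \right)} = -10 - R$ ($Q{\left(F,R \right)} = - (R + 10) = - (10 + R) = -10 - R$)
$x = -8$ ($x = \left(-4\right) 2 = -8$)
$p{\left(t \right)} = - 3 t$
$\frac{1}{p{\left(x 9 \right)} + Q{\left(-18,19 \right)}} = \frac{1}{- 3 \left(\left(-8\right) 9\right) - 29} = \frac{1}{\left(-3\right) \left(-72\right) - 29} = \frac{1}{216 - 29} = \frac{1}{187}$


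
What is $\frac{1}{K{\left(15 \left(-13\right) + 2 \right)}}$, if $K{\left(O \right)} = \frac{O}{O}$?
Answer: $1$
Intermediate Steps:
$K{\left(O \right)} = 1$
$\frac{1}{K{\left(15 \left(-13\right) + 2 \right)}} = 1^{-1} = 1$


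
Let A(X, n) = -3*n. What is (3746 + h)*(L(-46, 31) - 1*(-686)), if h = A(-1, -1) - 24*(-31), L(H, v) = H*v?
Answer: -3324820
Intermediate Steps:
h = 747 (h = -3*(-1) - 24*(-31) = 3 + 744 = 747)
(3746 + h)*(L(-46, 31) - 1*(-686)) = (3746 + 747)*(-46*31 - 1*(-686)) = 4493*(-1426 + 686) = 4493*(-740) = -3324820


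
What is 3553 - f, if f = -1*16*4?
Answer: 3617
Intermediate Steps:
f = -64 (f = -16*4 = -64)
3553 - f = 3553 - 1*(-64) = 3553 + 64 = 3617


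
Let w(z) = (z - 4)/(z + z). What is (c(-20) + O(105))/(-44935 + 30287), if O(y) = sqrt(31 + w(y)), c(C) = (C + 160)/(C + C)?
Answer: 7/29296 - sqrt(1388310)/3076080 ≈ -0.00014410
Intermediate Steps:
w(z) = (-4 + z)/(2*z) (w(z) = (-4 + z)/((2*z)) = (-4 + z)*(1/(2*z)) = (-4 + z)/(2*z))
c(C) = (160 + C)/(2*C) (c(C) = (160 + C)/((2*C)) = (160 + C)*(1/(2*C)) = (160 + C)/(2*C))
O(y) = sqrt(31 + (-4 + y)/(2*y))
(c(-20) + O(105))/(-44935 + 30287) = ((1/2)*(160 - 20)/(-20) + sqrt(126 - 8/105)/2)/(-44935 + 30287) = ((1/2)*(-1/20)*140 + sqrt(126 - 8*1/105)/2)/(-14648) = (-7/2 + sqrt(126 - 8/105)/2)*(-1/14648) = (-7/2 + sqrt(13222/105)/2)*(-1/14648) = (-7/2 + (sqrt(1388310)/105)/2)*(-1/14648) = (-7/2 + sqrt(1388310)/210)*(-1/14648) = 7/29296 - sqrt(1388310)/3076080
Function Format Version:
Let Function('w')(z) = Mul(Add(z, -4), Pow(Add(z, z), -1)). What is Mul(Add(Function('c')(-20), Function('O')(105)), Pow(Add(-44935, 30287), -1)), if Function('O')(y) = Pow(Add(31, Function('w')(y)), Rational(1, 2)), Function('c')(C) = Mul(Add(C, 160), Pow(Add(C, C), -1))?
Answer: Add(Rational(7, 29296), Mul(Rational(-1, 3076080), Pow(1388310, Rational(1, 2)))) ≈ -0.00014410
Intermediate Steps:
Function('w')(z) = Mul(Rational(1, 2), Pow(z, -1), Add(-4, z)) (Function('w')(z) = Mul(Add(-4, z), Pow(Mul(2, z), -1)) = Mul(Add(-4, z), Mul(Rational(1, 2), Pow(z, -1))) = Mul(Rational(1, 2), Pow(z, -1), Add(-4, z)))
Function('c')(C) = Mul(Rational(1, 2), Pow(C, -1), Add(160, C)) (Function('c')(C) = Mul(Add(160, C), Pow(Mul(2, C), -1)) = Mul(Add(160, C), Mul(Rational(1, 2), Pow(C, -1))) = Mul(Rational(1, 2), Pow(C, -1), Add(160, C)))
Function('O')(y) = Pow(Add(31, Mul(Rational(1, 2), Pow(y, -1), Add(-4, y))), Rational(1, 2))
Mul(Add(Function('c')(-20), Function('O')(105)), Pow(Add(-44935, 30287), -1)) = Mul(Add(Mul(Rational(1, 2), Pow(-20, -1), Add(160, -20)), Mul(Rational(1, 2), Pow(Add(126, Mul(-8, Pow(105, -1))), Rational(1, 2)))), Pow(Add(-44935, 30287), -1)) = Mul(Add(Mul(Rational(1, 2), Rational(-1, 20), 140), Mul(Rational(1, 2), Pow(Add(126, Mul(-8, Rational(1, 105))), Rational(1, 2)))), Pow(-14648, -1)) = Mul(Add(Rational(-7, 2), Mul(Rational(1, 2), Pow(Add(126, Rational(-8, 105)), Rational(1, 2)))), Rational(-1, 14648)) = Mul(Add(Rational(-7, 2), Mul(Rational(1, 2), Pow(Rational(13222, 105), Rational(1, 2)))), Rational(-1, 14648)) = Mul(Add(Rational(-7, 2), Mul(Rational(1, 2), Mul(Rational(1, 105), Pow(1388310, Rational(1, 2))))), Rational(-1, 14648)) = Mul(Add(Rational(-7, 2), Mul(Rational(1, 210), Pow(1388310, Rational(1, 2)))), Rational(-1, 14648)) = Add(Rational(7, 29296), Mul(Rational(-1, 3076080), Pow(1388310, Rational(1, 2))))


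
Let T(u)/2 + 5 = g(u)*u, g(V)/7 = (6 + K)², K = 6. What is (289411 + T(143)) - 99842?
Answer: 477847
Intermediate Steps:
g(V) = 1008 (g(V) = 7*(6 + 6)² = 7*12² = 7*144 = 1008)
T(u) = -10 + 2016*u (T(u) = -10 + 2*(1008*u) = -10 + 2016*u)
(289411 + T(143)) - 99842 = (289411 + (-10 + 2016*143)) - 99842 = (289411 + (-10 + 288288)) - 99842 = (289411 + 288278) - 99842 = 577689 - 99842 = 477847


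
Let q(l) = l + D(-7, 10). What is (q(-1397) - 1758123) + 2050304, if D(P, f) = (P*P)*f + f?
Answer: 291284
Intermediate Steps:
D(P, f) = f + f*P² (D(P, f) = P²*f + f = f*P² + f = f + f*P²)
q(l) = 500 + l (q(l) = l + 10*(1 + (-7)²) = l + 10*(1 + 49) = l + 10*50 = l + 500 = 500 + l)
(q(-1397) - 1758123) + 2050304 = ((500 - 1397) - 1758123) + 2050304 = (-897 - 1758123) + 2050304 = -1759020 + 2050304 = 291284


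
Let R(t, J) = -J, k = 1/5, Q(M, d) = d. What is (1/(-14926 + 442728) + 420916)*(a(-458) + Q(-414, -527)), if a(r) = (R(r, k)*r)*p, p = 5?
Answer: -12424740757677/427802 ≈ -2.9043e+7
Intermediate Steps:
k = 1/5 (k = 1*(1/5) = 1/5 ≈ 0.20000)
a(r) = -r (a(r) = ((-1*1/5)*r)*5 = -r/5*5 = -r)
(1/(-14926 + 442728) + 420916)*(a(-458) + Q(-414, -527)) = (1/(-14926 + 442728) + 420916)*(-1*(-458) - 527) = (1/427802 + 420916)*(458 - 527) = (1/427802 + 420916)*(-69) = (180068706633/427802)*(-69) = -12424740757677/427802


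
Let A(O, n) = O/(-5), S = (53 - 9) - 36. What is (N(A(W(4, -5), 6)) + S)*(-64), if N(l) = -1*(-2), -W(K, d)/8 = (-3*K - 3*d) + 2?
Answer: -640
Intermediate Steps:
W(K, d) = -16 + 24*K + 24*d (W(K, d) = -8*((-3*K - 3*d) + 2) = -8*(2 - 3*K - 3*d) = -16 + 24*K + 24*d)
S = 8 (S = 44 - 36 = 8)
A(O, n) = -O/5 (A(O, n) = O*(-⅕) = -O/5)
N(l) = 2
(N(A(W(4, -5), 6)) + S)*(-64) = (2 + 8)*(-64) = 10*(-64) = -640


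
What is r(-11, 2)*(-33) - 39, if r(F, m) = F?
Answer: 324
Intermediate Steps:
r(-11, 2)*(-33) - 39 = -11*(-33) - 39 = 363 - 39 = 324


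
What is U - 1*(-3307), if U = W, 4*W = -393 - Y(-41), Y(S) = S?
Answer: 3219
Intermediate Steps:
W = -88 (W = (-393 - 1*(-41))/4 = (-393 + 41)/4 = (¼)*(-352) = -88)
U = -88
U - 1*(-3307) = -88 - 1*(-3307) = -88 + 3307 = 3219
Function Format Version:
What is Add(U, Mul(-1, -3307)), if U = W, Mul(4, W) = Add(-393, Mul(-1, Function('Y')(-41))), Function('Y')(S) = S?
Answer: 3219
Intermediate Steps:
W = -88 (W = Mul(Rational(1, 4), Add(-393, Mul(-1, -41))) = Mul(Rational(1, 4), Add(-393, 41)) = Mul(Rational(1, 4), -352) = -88)
U = -88
Add(U, Mul(-1, -3307)) = Add(-88, Mul(-1, -3307)) = Add(-88, 3307) = 3219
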